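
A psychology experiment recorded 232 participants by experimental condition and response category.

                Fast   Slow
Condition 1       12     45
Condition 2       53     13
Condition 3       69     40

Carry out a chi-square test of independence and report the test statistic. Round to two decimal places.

46.60

Row totals: 57, 66, 109. Column totals: 134, 98. Grand total N = 232.
Expected counts (row total × column total / N):
  Condition 1, Fast: 57×134/232 = 32.922
  Condition 1, Slow: 57×98/232 = 24.078
  Condition 2, Fast: 66×134/232 = 38.121
  Condition 2, Slow: 66×98/232 = 27.879
  Condition 3, Fast: 109×134/232 = 62.957
  Condition 3, Slow: 109×98/232 = 46.043
Contributions (O − E)²/E:
  (12 − 32.922)²/32.922 = 13.2960
  (45 − 24.078)²/24.078 = 18.1797
  (53 − 38.121)²/38.121 = 5.8074
  (13 − 27.879)²/27.879 = 7.9409
  (69 − 62.957)²/62.957 = 0.5800
  (40 − 46.043)²/46.043 = 0.7931
χ² = 13.2960 + 18.1797 + 5.8074 + 7.9409 + 0.5800 + 0.7931 = 46.60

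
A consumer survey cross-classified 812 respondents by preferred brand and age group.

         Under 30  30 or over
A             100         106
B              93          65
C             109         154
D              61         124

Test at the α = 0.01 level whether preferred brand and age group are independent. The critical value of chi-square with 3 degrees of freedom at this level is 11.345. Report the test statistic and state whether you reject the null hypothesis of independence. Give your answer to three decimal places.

25.468; reject H₀

Row totals: 206, 158, 263, 185. Column totals: 363, 449. Grand total N = 812.
Expected counts (row total × column total / N):
  A, Under 30: 206×363/812 = 92.0911
  A, 30 or over: 206×449/812 = 113.9089
  B, Under 30: 158×363/812 = 70.6330
  B, 30 or over: 158×449/812 = 87.3670
  C, Under 30: 263×363/812 = 117.5727
  C, 30 or over: 263×449/812 = 145.4273
  D, Under 30: 185×363/812 = 82.7032
  D, 30 or over: 185×449/812 = 102.2968
Contributions (O − E)²/E:
  (100 − 92.0911)²/92.0911 = 0.6792
  (106 − 113.9089)²/113.9089 = 0.5491
  (93 − 70.6330)²/70.6330 = 7.0828
  (65 − 87.3670)²/87.3670 = 5.7262
  (109 − 117.5727)²/117.5727 = 0.6251
  (154 − 145.4273)²/145.4273 = 0.5053
  (61 − 82.7032)²/82.7032 = 5.6954
  (124 − 102.2968)²/102.2968 = 4.6045
χ² = 0.6792 + 0.5491 + 7.0828 + 5.7262 + 0.6251 + 0.5053 + 5.6954 + 4.6045 = 25.468
df = (4−1)(2−1) = 3. Since 25.468 > 11.345, reject the null hypothesis of independence at α = 0.01.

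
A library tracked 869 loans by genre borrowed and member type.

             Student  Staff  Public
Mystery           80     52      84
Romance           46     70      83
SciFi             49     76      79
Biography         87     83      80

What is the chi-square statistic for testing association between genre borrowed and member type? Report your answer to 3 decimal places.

Row totals: 216, 199, 204, 250. Column totals: 262, 281, 326. Grand total N = 869.
Expected counts (row total × column total / N):
  Mystery, Student: 216×262/869 = 65.1231
  Mystery, Staff: 216×281/869 = 69.8458
  Mystery, Public: 216×326/869 = 81.0311
  Romance, Student: 199×262/869 = 59.9977
  Romance, Staff: 199×281/869 = 64.3487
  Romance, Public: 199×326/869 = 74.6536
  SciFi, Student: 204×262/869 = 61.5052
  SciFi, Staff: 204×281/869 = 65.9655
  SciFi, Public: 204×326/869 = 76.5293
  Biography, Student: 250×262/869 = 75.3740
  Biography, Staff: 250×281/869 = 80.8400
  Biography, Public: 250×326/869 = 93.7860
Contributions (O − E)²/E:
  (80 − 65.1231)²/65.1231 = 3.3985
  (52 − 69.8458)²/69.8458 = 4.5597
  (84 − 81.0311)²/81.0311 = 0.1088
  (46 − 59.9977)²/59.9977 = 3.2657
  (70 − 64.3487)²/64.3487 = 0.4963
  (83 − 74.6536)²/74.6536 = 0.9331
  (49 − 61.5052)²/61.5052 = 2.5425
  (76 − 65.9655)²/65.9655 = 1.5264
  (79 − 76.5293)²/76.5293 = 0.0798
  (87 − 75.3740)²/75.3740 = 1.7932
  (83 − 80.8400)²/80.8400 = 0.0577
  (80 − 93.7860)²/93.7860 = 2.0265
χ² = 3.3985 + 4.5597 + 0.1088 + 3.2657 + 0.4963 + 0.9331 + 2.5425 + 1.5264 + 0.0798 + 1.7932 + 0.0577 + 2.0265 = 20.788

20.788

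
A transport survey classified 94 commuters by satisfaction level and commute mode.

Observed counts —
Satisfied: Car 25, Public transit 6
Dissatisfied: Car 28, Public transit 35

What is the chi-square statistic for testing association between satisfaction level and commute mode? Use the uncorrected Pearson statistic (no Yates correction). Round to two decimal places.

11.07

Row totals: 31, 63. Column totals: 53, 41. Grand total N = 94.
Expected counts (row total × column total / N):
  Satisfied, Car: 31×53/94 = 17.479
  Satisfied, Public transit: 31×41/94 = 13.521
  Dissatisfied, Car: 63×53/94 = 35.521
  Dissatisfied, Public transit: 63×41/94 = 27.479
Contributions (O − E)²/E:
  (25 − 17.479)²/17.479 = 3.2362
  (6 − 13.521)²/13.521 = 4.1835
  (28 − 35.521)²/35.521 = 1.5925
  (35 − 27.479)²/27.479 = 2.0585
χ² = 3.2362 + 4.1835 + 1.5925 + 2.0585 = 11.07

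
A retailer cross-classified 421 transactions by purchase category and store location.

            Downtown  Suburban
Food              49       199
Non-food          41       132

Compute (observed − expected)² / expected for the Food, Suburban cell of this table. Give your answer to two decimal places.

Row total (Food) = 248; column total (Suburban) = 331; N = 421.
Expected count E = 248 × 331 / 421 = 194.983.
Contribution = (O − E)²/E = (199 − 194.983)² / 194.983 = 0.08.

0.08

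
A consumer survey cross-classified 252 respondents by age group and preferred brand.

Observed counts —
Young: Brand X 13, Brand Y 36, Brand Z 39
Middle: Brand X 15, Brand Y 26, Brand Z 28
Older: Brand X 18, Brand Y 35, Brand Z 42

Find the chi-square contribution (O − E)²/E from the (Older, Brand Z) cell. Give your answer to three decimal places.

0.020

Row total (Older) = 95; column total (Brand Z) = 109; N = 252.
Expected count E = 95 × 109 / 252 = 41.0913.
Contribution = (O − E)²/E = (42 − 41.0913)² / 41.0913 = 0.020.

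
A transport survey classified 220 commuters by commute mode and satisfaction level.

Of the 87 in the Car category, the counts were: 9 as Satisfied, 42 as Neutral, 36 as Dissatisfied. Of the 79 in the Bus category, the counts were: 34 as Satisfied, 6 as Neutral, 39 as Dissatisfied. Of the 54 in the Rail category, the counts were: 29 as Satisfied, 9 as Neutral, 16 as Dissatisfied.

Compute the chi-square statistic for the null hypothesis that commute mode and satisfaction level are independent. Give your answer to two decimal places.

54.97

Row totals: 87, 79, 54. Column totals: 72, 57, 91. Grand total N = 220.
Expected counts (row total × column total / N):
  Car, Satisfied: 87×72/220 = 28.473
  Car, Neutral: 87×57/220 = 22.541
  Car, Dissatisfied: 87×91/220 = 35.986
  Bus, Satisfied: 79×72/220 = 25.855
  Bus, Neutral: 79×57/220 = 20.468
  Bus, Dissatisfied: 79×91/220 = 32.677
  Rail, Satisfied: 54×72/220 = 17.673
  Rail, Neutral: 54×57/220 = 13.991
  Rail, Dissatisfied: 54×91/220 = 22.336
Contributions (O − E)²/E:
  (9 − 28.473)²/28.473 = 13.3178
  (42 − 22.541)²/22.541 = 16.7984
  (36 − 35.986)²/35.986 = 0.0000
  (34 − 25.855)²/25.855 = 2.5659
  (6 − 20.468)²/20.468 = 10.2268
  (39 − 32.677)²/32.677 = 1.2235
  (29 − 17.673)²/17.673 = 7.2597
  (9 − 13.991)²/13.991 = 1.7804
  (16 − 22.336)²/22.336 = 1.7973
χ² = 13.3178 + 16.7984 + 0.0000 + 2.5659 + 10.2268 + 1.2235 + 7.2597 + 1.7804 + 1.7973 = 54.97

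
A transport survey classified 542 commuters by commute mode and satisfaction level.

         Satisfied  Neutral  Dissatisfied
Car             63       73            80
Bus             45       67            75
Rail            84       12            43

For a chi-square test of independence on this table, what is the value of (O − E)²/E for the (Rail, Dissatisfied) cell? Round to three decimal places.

1.192

Row total (Rail) = 139; column total (Dissatisfied) = 198; N = 542.
Expected count E = 139 × 198 / 542 = 50.77860.
Contribution = (O − E)²/E = (43 − 50.77860)² / 50.77860 = 1.192.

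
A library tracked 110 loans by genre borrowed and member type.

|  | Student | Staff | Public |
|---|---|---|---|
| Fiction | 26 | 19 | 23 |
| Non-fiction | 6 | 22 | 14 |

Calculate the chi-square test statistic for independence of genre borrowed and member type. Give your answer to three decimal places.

Row totals: 68, 42. Column totals: 32, 41, 37. Grand total N = 110.
Expected counts (row total × column total / N):
  Fiction, Student: 68×32/110 = 19.7818
  Fiction, Staff: 68×41/110 = 25.3455
  Fiction, Public: 68×37/110 = 22.8727
  Non-fiction, Student: 42×32/110 = 12.2182
  Non-fiction, Staff: 42×41/110 = 15.6545
  Non-fiction, Public: 42×37/110 = 14.1273
Contributions (O − E)²/E:
  (26 − 19.7818)²/19.7818 = 1.9546
  (19 − 25.3455)²/25.3455 = 1.5887
  (23 − 22.8727)²/22.8727 = 0.0007
  (6 − 12.2182)²/12.2182 = 3.1646
  (22 − 15.6545)²/15.6545 = 2.5721
  (14 − 14.1273)²/14.1273 = 0.0011
χ² = 1.9546 + 1.5887 + 0.0007 + 3.1646 + 2.5721 + 0.0011 = 9.282

9.282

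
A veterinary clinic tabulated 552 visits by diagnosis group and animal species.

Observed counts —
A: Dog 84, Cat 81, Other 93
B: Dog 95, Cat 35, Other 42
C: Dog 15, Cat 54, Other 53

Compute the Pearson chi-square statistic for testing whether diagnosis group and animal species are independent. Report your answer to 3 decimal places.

59.820

Row totals: 258, 172, 122. Column totals: 194, 170, 188. Grand total N = 552.
Expected counts (row total × column total / N):
  A, Dog: 258×194/552 = 90.6739
  A, Cat: 258×170/552 = 79.4565
  A, Other: 258×188/552 = 87.8696
  B, Dog: 172×194/552 = 60.4493
  B, Cat: 172×170/552 = 52.9710
  B, Other: 172×188/552 = 58.5797
  C, Dog: 122×194/552 = 42.8768
  C, Cat: 122×170/552 = 37.5725
  C, Other: 122×188/552 = 41.5507
Contributions (O − E)²/E:
  (84 − 90.6739)²/90.6739 = 0.4912
  (81 − 79.4565)²/79.4565 = 0.0300
  (93 − 87.8696)²/87.8696 = 0.2995
  (95 − 60.4493)²/60.4493 = 19.7480
  (35 − 52.9710)²/52.9710 = 6.0969
  (42 − 58.5797)²/58.5797 = 4.6925
  (15 − 42.8768)²/42.8768 = 18.1244
  (54 − 37.5725)²/37.5725 = 7.1825
  (53 − 41.5507)²/41.5507 = 3.1549
χ² = 0.4912 + 0.0300 + 0.2995 + 19.7480 + 6.0969 + 4.6925 + 18.1244 + 7.1825 + 3.1549 = 59.820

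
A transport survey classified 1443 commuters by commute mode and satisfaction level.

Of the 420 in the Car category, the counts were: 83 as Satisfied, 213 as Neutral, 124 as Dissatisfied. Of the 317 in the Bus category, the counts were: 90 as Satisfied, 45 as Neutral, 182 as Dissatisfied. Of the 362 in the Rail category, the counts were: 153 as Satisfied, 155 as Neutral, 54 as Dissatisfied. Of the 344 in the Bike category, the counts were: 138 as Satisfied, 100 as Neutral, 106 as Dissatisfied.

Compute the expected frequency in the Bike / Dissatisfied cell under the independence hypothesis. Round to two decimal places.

Row total (Bike) = 344; column total (Dissatisfied) = 466; grand total N = 1443.
Expected count = (row total × column total) / N = 344 × 466 / 1443 = 111.09.

111.09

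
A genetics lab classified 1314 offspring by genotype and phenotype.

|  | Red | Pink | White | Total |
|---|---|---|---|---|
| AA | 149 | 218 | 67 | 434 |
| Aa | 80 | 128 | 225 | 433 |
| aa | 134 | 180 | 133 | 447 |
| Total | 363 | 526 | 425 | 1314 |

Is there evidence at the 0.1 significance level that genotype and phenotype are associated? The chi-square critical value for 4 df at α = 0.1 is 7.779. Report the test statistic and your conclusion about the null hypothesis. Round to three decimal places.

Grand total N = 1314.
Expected counts (row total × column total / N):
  AA, Red: 434×363/1314 = 119.8950
  AA, Pink: 434×526/1314 = 173.7321
  AA, White: 434×425/1314 = 140.3729
  Aa, Red: 433×363/1314 = 119.6187
  Aa, Pink: 433×526/1314 = 173.3318
  Aa, White: 433×425/1314 = 140.0495
  aa, Red: 447×363/1314 = 123.4863
  aa, Pink: 447×526/1314 = 178.9361
  aa, White: 447×425/1314 = 144.5776
Contributions (O − E)²/E:
  (149 − 119.8950)²/119.8950 = 7.0654
  (218 − 173.7321)²/173.7321 = 11.2797
  (67 − 140.3729)²/140.3729 = 38.3520
  (80 − 119.6187)²/119.6187 = 13.1220
  (128 − 173.3318)²/173.3318 = 11.8557
  (225 − 140.0495)²/140.0495 = 51.5288
  (134 − 123.4863)²/123.4863 = 0.8951
  (180 − 178.9361)²/178.9361 = 0.0063
  (133 − 144.5776)²/144.5776 = 0.9271
χ² = 7.0654 + 11.2797 + 38.3520 + 13.1220 + 11.8557 + 51.5288 + 0.8951 + 0.0063 + 0.9271 = 135.032
df = (3−1)(3−1) = 4. Since 135.032 > 7.779, reject the null hypothesis of independence at α = 0.1.

135.032; reject H₀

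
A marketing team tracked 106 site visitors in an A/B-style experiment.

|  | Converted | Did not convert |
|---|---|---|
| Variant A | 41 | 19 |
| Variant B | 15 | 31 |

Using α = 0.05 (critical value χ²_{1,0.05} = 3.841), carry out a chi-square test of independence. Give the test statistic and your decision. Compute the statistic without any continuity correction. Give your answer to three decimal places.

Row totals: 60, 46. Column totals: 56, 50. Grand total N = 106.
Expected counts (row total × column total / N):
  Variant A, Converted: 60×56/106 = 31.6981
  Variant A, Did not convert: 60×50/106 = 28.3019
  Variant B, Converted: 46×56/106 = 24.3019
  Variant B, Did not convert: 46×50/106 = 21.6981
Contributions (O − E)²/E:
  (41 − 31.6981)²/31.6981 = 2.7297
  (19 − 28.3019)²/28.3019 = 3.0572
  (15 − 24.3019)²/24.3019 = 3.5604
  (31 − 21.6981)²/21.6981 = 3.9877
χ² = 2.7297 + 3.0572 + 3.5604 + 3.9877 = 13.335
df = (2−1)(2−1) = 1. Since 13.335 > 3.841, reject the null hypothesis of independence at α = 0.05.

13.335; reject H₀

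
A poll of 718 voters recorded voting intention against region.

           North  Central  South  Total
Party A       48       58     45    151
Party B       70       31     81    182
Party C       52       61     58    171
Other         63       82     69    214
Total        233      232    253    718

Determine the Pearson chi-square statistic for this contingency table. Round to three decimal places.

Grand total N = 718.
Expected counts (row total × column total / N):
  Party A, North: 151×233/718 = 49.0014
  Party A, Central: 151×232/718 = 48.7911
  Party A, South: 151×253/718 = 53.2075
  Party B, North: 182×233/718 = 59.0613
  Party B, Central: 182×232/718 = 58.8078
  Party B, South: 182×253/718 = 64.1309
  Party C, North: 171×233/718 = 55.4916
  Party C, Central: 171×232/718 = 55.2535
  Party C, South: 171×253/718 = 60.2549
  Other, North: 214×233/718 = 69.4457
  Other, Central: 214×232/718 = 69.1476
  Other, South: 214×253/718 = 75.4067
Contributions (O − E)²/E:
  (48 − 49.0014)²/49.0014 = 0.0205
  (58 − 48.7911)²/48.7911 = 1.7381
  (45 − 53.2075)²/53.2075 = 1.2660
  (70 − 59.0613)²/59.0613 = 2.0259
  (31 − 58.8078)²/58.8078 = 13.1492
  (81 − 64.1309)²/64.1309 = 4.4373
  (52 − 55.4916)²/55.4916 = 0.2197
  (61 − 55.2535)²/55.2535 = 0.5977
  (58 − 60.2549)²/60.2549 = 0.0844
  (63 − 69.4457)²/69.4457 = 0.5983
  (82 − 69.1476)²/69.1476 = 2.3889
  (69 − 75.4067)²/75.4067 = 0.5443
χ² = 0.0205 + 1.7381 + 1.2660 + 2.0259 + 13.1492 + 4.4373 + 0.2197 + 0.5977 + 0.0844 + 0.5983 + 2.3889 + 0.5443 = 27.070

27.070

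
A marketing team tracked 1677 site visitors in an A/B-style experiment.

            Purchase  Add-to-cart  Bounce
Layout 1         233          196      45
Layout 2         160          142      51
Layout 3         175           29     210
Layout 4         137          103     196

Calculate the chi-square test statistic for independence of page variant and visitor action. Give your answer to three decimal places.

322.460

Row totals: 474, 353, 414, 436. Column totals: 705, 470, 502. Grand total N = 1677.
Expected counts (row total × column total / N):
  Layout 1, Purchase: 474×705/1677 = 199.2665
  Layout 1, Add-to-cart: 474×470/1677 = 132.8444
  Layout 1, Bounce: 474×502/1677 = 141.8891
  Layout 2, Purchase: 353×705/1677 = 148.3989
  Layout 2, Add-to-cart: 353×470/1677 = 98.9326
  Layout 2, Bounce: 353×502/1677 = 105.6685
  Layout 3, Purchase: 414×705/1677 = 174.0429
  Layout 3, Add-to-cart: 414×470/1677 = 116.0286
  Layout 3, Bounce: 414×502/1677 = 123.9284
  Layout 4, Purchase: 436×705/1677 = 183.2916
  Layout 4, Add-to-cart: 436×470/1677 = 122.1944
  Layout 4, Bounce: 436×502/1677 = 130.5140
Contributions (O − E)²/E:
  (233 − 199.2665)²/199.2665 = 5.7107
  (196 − 132.8444)²/132.8444 = 30.0248
  (45 − 141.8891)²/141.8891 = 66.1608
  (160 − 148.3989)²/148.3989 = 0.9069
  (142 − 98.9326)²/98.9326 = 18.7481
  (51 − 105.6685)²/105.6685 = 28.2832
  (175 − 174.0429)²/174.0429 = 0.0053
  (29 − 116.0286)²/116.0286 = 65.2768
  (210 − 123.9284)²/123.9284 = 59.7790
  (137 − 183.2916)²/183.2916 = 11.6913
  (103 − 122.1944)²/122.1944 = 3.0151
  (196 − 130.5140)²/130.5140 = 32.8579
χ² = 5.7107 + 30.0248 + 66.1608 + 0.9069 + 18.7481 + 28.2832 + 0.0053 + 65.2768 + 59.7790 + 11.6913 + 3.0151 + 32.8579 = 322.460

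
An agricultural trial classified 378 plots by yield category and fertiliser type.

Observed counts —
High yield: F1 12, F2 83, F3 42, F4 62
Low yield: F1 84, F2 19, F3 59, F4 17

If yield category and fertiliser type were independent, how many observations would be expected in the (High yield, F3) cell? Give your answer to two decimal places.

53.17

Row total (High yield) = 199; column total (F3) = 101; grand total N = 378.
Expected count = (row total × column total) / N = 199 × 101 / 378 = 53.17.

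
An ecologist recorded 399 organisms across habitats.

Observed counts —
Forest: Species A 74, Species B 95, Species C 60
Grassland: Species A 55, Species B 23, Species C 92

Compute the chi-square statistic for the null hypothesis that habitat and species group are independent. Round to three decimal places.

Row totals: 229, 170. Column totals: 129, 118, 152. Grand total N = 399.
Expected counts (row total × column total / N):
  Forest, Species A: 229×129/399 = 74.0376
  Forest, Species B: 229×118/399 = 67.7243
  Forest, Species C: 229×152/399 = 87.2381
  Grassland, Species A: 170×129/399 = 54.9624
  Grassland, Species B: 170×118/399 = 50.2757
  Grassland, Species C: 170×152/399 = 64.7619
Contributions (O − E)²/E:
  (74 − 74.0376)²/74.0376 = 0.0000
  (95 − 67.7243)²/67.7243 = 10.9852
  (60 − 87.2381)²/87.2381 = 8.5045
  (55 − 54.9624)²/54.9624 = 0.0000
  (23 − 50.2757)²/50.2757 = 14.7977
  (92 − 64.7619)²/64.7619 = 11.4560
χ² = 0.0000 + 10.9852 + 8.5045 + 0.0000 + 14.7977 + 11.4560 = 45.743

45.743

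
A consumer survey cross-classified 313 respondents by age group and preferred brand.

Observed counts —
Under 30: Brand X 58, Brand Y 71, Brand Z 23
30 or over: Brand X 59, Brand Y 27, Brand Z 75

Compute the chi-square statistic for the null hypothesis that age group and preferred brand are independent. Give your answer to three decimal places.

47.136

Row totals: 152, 161. Column totals: 117, 98, 98. Grand total N = 313.
Expected counts (row total × column total / N):
  Under 30, Brand X: 152×117/313 = 56.8179
  Under 30, Brand Y: 152×98/313 = 47.5911
  Under 30, Brand Z: 152×98/313 = 47.5911
  30 or over, Brand X: 161×117/313 = 60.1821
  30 or over, Brand Y: 161×98/313 = 50.4089
  30 or over, Brand Z: 161×98/313 = 50.4089
Contributions (O − E)²/E:
  (58 − 56.8179)²/56.8179 = 0.0246
  (71 − 47.5911)²/47.5911 = 11.5143
  (23 − 47.5911)²/47.5911 = 12.7066
  (59 − 60.1821)²/60.1821 = 0.0232
  (27 − 50.4089)²/50.4089 = 10.8706
  (75 − 50.4089)²/50.4089 = 11.9963
χ² = 0.0246 + 11.5143 + 12.7066 + 0.0232 + 10.8706 + 11.9963 = 47.136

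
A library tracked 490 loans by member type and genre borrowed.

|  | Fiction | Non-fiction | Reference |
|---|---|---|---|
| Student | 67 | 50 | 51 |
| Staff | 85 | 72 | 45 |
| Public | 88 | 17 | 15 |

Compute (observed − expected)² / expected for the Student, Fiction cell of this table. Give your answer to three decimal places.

2.840

Row total (Student) = 168; column total (Fiction) = 240; N = 490.
Expected count E = 168 × 240 / 490 = 82.2857.
Contribution = (O − E)²/E = (67 − 82.2857)² / 82.2857 = 2.840.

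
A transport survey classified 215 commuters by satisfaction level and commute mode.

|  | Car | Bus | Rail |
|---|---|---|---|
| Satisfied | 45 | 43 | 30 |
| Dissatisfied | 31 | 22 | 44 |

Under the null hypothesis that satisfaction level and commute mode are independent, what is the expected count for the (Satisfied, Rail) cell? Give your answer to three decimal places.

Row total (Satisfied) = 118; column total (Rail) = 74; grand total N = 215.
Expected count = (row total × column total) / N = 118 × 74 / 215 = 40.614.

40.614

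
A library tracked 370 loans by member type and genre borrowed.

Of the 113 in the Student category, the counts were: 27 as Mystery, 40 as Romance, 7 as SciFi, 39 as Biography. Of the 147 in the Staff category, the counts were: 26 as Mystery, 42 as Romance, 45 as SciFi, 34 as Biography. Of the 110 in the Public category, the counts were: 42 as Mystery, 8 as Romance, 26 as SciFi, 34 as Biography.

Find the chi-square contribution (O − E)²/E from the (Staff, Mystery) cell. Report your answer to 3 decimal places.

Row total (Staff) = 147; column total (Mystery) = 95; N = 370.
Expected count E = 147 × 95 / 370 = 37.7432.
Contribution = (O − E)²/E = (26 − 37.7432)² / 37.7432 = 3.654.

3.654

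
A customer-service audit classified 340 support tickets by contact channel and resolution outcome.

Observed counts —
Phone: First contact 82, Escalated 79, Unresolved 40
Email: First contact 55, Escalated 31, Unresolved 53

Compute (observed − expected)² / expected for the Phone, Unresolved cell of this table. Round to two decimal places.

4.08

Row total (Phone) = 201; column total (Unresolved) = 93; N = 340.
Expected count E = 201 × 93 / 340 = 54.9794.
Contribution = (O − E)²/E = (40 − 54.9794)² / 54.9794 = 4.08.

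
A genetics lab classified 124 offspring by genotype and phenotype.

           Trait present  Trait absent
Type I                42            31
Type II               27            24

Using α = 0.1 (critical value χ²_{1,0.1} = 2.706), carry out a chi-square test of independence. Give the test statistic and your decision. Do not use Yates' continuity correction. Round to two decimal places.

Row totals: 73, 51. Column totals: 69, 55. Grand total N = 124.
Expected counts (row total × column total / N):
  Type I, Trait present: 73×69/124 = 40.621
  Type I, Trait absent: 73×55/124 = 32.379
  Type II, Trait present: 51×69/124 = 28.379
  Type II, Trait absent: 51×55/124 = 22.621
Contributions (O − E)²/E:
  (42 − 40.621)²/40.621 = 0.0468
  (31 − 32.379)²/32.379 = 0.0587
  (27 − 28.379)²/28.379 = 0.0670
  (24 − 22.621)²/22.621 = 0.0841
χ² = 0.0468 + 0.0587 + 0.0670 + 0.0841 = 0.26
df = (2−1)(2−1) = 1. Since 0.26 < 2.706, fail to reject the null hypothesis of independence at α = 0.1.

0.26; fail to reject H₀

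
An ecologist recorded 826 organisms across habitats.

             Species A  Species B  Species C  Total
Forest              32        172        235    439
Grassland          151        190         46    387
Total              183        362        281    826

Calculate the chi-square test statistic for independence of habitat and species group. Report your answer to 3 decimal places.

202.929

Grand total N = 826.
Expected counts (row total × column total / N):
  Forest, Species A: 439×183/826 = 97.26029
  Forest, Species B: 439×362/826 = 192.39467
  Forest, Species C: 439×281/826 = 149.34504
  Grassland, Species A: 387×183/826 = 85.73971
  Grassland, Species B: 387×362/826 = 169.60533
  Grassland, Species C: 387×281/826 = 131.65496
Contributions (O − E)²/E:
  (32 − 97.26029)²/97.26029 = 43.7887
  (172 − 192.39467)²/192.39467 = 2.1619
  (235 − 149.34504)²/149.34504 = 49.1263
  (151 − 85.73971)²/85.73971 = 49.6725
  (190 − 169.60533)²/169.60533 = 2.4524
  (46 − 131.65496)²/131.65496 = 55.7273
χ² = 43.7887 + 2.1619 + 49.1263 + 49.6725 + 2.4524 + 55.7273 = 202.929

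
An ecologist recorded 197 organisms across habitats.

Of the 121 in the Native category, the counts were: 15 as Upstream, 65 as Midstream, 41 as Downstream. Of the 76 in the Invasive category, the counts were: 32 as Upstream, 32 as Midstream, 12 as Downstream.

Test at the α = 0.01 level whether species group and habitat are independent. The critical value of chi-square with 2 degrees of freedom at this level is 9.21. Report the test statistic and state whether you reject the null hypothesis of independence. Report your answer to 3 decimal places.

24.229; reject H₀

Row totals: 121, 76. Column totals: 47, 97, 53. Grand total N = 197.
Expected counts (row total × column total / N):
  Native, Upstream: 121×47/197 = 28.8680
  Native, Midstream: 121×97/197 = 59.5787
  Native, Downstream: 121×53/197 = 32.5533
  Invasive, Upstream: 76×47/197 = 18.1320
  Invasive, Midstream: 76×97/197 = 37.4213
  Invasive, Downstream: 76×53/197 = 20.4467
Contributions (O − E)²/E:
  (15 − 28.8680)²/28.8680 = 6.6621
  (65 − 59.5787)²/59.5787 = 0.4933
  (41 − 32.5533)²/32.5533 = 2.1917
  (32 − 18.1320)²/18.1320 = 10.6067
  (32 − 37.4213)²/37.4213 = 0.7854
  (12 − 20.4467)²/20.4467 = 3.4894
χ² = 6.6621 + 0.4933 + 2.1917 + 10.6067 + 0.7854 + 3.4894 = 24.229
df = (2−1)(3−1) = 2. Since 24.229 > 9.21, reject the null hypothesis of independence at α = 0.01.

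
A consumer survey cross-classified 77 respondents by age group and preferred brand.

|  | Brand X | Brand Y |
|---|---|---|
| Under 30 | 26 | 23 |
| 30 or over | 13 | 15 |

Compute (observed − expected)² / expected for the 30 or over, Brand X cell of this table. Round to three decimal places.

0.098

Row total (30 or over) = 28; column total (Brand X) = 39; N = 77.
Expected count E = 28 × 39 / 77 = 14.1818.
Contribution = (O − E)²/E = (13 − 14.1818)² / 14.1818 = 0.098.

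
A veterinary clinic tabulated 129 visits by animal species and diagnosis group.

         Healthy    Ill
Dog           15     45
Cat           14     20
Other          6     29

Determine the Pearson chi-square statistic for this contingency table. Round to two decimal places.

5.30

Row totals: 60, 34, 35. Column totals: 35, 94. Grand total N = 129.
Expected counts (row total × column total / N):
  Dog, Healthy: 60×35/129 = 16.279
  Dog, Ill: 60×94/129 = 43.721
  Cat, Healthy: 34×35/129 = 9.225
  Cat, Ill: 34×94/129 = 24.775
  Other, Healthy: 35×35/129 = 9.496
  Other, Ill: 35×94/129 = 25.504
Contributions (O − E)²/E:
  (15 − 16.279)²/16.279 = 0.1005
  (45 − 43.721)²/43.721 = 0.0374
  (14 − 9.225)²/9.225 = 2.4716
  (20 − 24.775)²/24.775 = 0.9203
  (6 − 9.496)²/9.496 = 1.2871
  (29 − 25.504)²/25.504 = 0.4792
χ² = 0.1005 + 0.0374 + 2.4716 + 0.9203 + 1.2871 + 0.4792 = 5.30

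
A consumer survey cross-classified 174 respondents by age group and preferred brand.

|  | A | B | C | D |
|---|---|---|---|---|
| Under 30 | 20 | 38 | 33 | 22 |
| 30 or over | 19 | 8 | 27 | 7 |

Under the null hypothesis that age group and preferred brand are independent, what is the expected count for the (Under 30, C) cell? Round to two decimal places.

Row total (Under 30) = 113; column total (C) = 60; grand total N = 174.
Expected count = (row total × column total) / N = 113 × 60 / 174 = 38.97.

38.97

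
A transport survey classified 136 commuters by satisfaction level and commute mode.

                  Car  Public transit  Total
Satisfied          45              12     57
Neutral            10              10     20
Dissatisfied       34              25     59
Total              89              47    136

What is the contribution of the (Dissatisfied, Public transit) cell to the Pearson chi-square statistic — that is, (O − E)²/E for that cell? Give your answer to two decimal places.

Row total (Dissatisfied) = 59; column total (Public transit) = 47; N = 136.
Expected count E = 59 × 47 / 136 = 20.390.
Contribution = (O − E)²/E = (25 − 20.390)² / 20.390 = 1.04.

1.04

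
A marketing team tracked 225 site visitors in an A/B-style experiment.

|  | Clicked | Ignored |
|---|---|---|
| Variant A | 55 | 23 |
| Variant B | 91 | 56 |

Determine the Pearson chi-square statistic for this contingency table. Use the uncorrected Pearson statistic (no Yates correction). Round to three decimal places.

1.657

Row totals: 78, 147. Column totals: 146, 79. Grand total N = 225.
Expected counts (row total × column total / N):
  Variant A, Clicked: 78×146/225 = 50.6133
  Variant A, Ignored: 78×79/225 = 27.3867
  Variant B, Clicked: 147×146/225 = 95.3867
  Variant B, Ignored: 147×79/225 = 51.6133
Contributions (O − E)²/E:
  (55 − 50.6133)²/50.6133 = 0.3802
  (23 − 27.3867)²/27.3867 = 0.7026
  (91 − 95.3867)²/95.3867 = 0.2017
  (56 − 51.6133)²/51.6133 = 0.3728
χ² = 0.3802 + 0.7026 + 0.2017 + 0.3728 = 1.657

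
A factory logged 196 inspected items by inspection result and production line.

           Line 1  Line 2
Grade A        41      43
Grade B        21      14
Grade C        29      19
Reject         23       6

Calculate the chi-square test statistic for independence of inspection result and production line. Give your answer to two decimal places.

8.50

Row totals: 84, 35, 48, 29. Column totals: 114, 82. Grand total N = 196.
Expected counts (row total × column total / N):
  Grade A, Line 1: 84×114/196 = 48.857
  Grade A, Line 2: 84×82/196 = 35.143
  Grade B, Line 1: 35×114/196 = 20.357
  Grade B, Line 2: 35×82/196 = 14.643
  Grade C, Line 1: 48×114/196 = 27.918
  Grade C, Line 2: 48×82/196 = 20.082
  Reject, Line 1: 29×114/196 = 16.867
  Reject, Line 2: 29×82/196 = 12.133
Contributions (O − E)²/E:
  (41 − 48.857)²/48.857 = 1.2635
  (43 − 35.143)²/35.143 = 1.7566
  (21 − 20.357)²/20.357 = 0.0203
  (14 − 14.643)²/14.643 = 0.0282
  (29 − 27.918)²/27.918 = 0.0419
  (19 − 20.082)²/20.082 = 0.0583
  (23 − 16.867)²/16.867 = 2.2300
  (6 − 12.133)²/12.133 = 3.1001
χ² = 1.2635 + 1.7566 + 0.0203 + 0.0282 + 0.0419 + 0.0583 + 2.2300 + 3.1001 = 8.50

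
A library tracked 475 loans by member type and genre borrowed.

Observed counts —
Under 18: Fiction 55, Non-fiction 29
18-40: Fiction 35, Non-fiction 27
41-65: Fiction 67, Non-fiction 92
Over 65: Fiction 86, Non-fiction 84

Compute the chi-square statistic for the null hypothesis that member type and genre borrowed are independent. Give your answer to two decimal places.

12.79

Row totals: 84, 62, 159, 170. Column totals: 243, 232. Grand total N = 475.
Expected counts (row total × column total / N):
  Under 18, Fiction: 84×243/475 = 42.973
  Under 18, Non-fiction: 84×232/475 = 41.027
  18-40, Fiction: 62×243/475 = 31.718
  18-40, Non-fiction: 62×232/475 = 30.282
  41-65, Fiction: 159×243/475 = 81.341
  41-65, Non-fiction: 159×232/475 = 77.659
  Over 65, Fiction: 170×243/475 = 86.968
  Over 65, Non-fiction: 170×232/475 = 83.032
Contributions (O − E)²/E:
  (55 − 42.973)²/42.973 = 3.3660
  (29 − 41.027)²/41.027 = 3.5257
  (35 − 31.718)²/31.718 = 0.3396
  (27 − 30.282)²/30.282 = 0.3557
  (67 − 81.341)²/81.341 = 2.5284
  (92 − 77.659)²/77.659 = 2.6483
  (86 − 86.968)²/86.968 = 0.0108
  (84 − 83.032)²/83.032 = 0.0113
χ² = 3.3660 + 3.5257 + 0.3396 + 0.3557 + 2.5284 + 2.6483 + 0.0108 + 0.0113 = 12.79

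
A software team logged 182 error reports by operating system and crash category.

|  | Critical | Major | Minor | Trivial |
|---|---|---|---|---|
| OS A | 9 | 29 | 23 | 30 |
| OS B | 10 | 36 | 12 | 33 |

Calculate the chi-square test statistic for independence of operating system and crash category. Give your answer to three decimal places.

Row totals: 91, 91. Column totals: 19, 65, 35, 63. Grand total N = 182.
Expected counts (row total × column total / N):
  OS A, Critical: 91×19/182 = 9.5000
  OS A, Major: 91×65/182 = 32.5000
  OS A, Minor: 91×35/182 = 17.5000
  OS A, Trivial: 91×63/182 = 31.5000
  OS B, Critical: 91×19/182 = 9.5000
  OS B, Major: 91×65/182 = 32.5000
  OS B, Minor: 91×35/182 = 17.5000
  OS B, Trivial: 91×63/182 = 31.5000
Contributions (O − E)²/E:
  (9 − 9.5000)²/9.5000 = 0.0263
  (29 − 32.5000)²/32.5000 = 0.3769
  (23 − 17.5000)²/17.5000 = 1.7286
  (30 − 31.5000)²/31.5000 = 0.0714
  (10 − 9.5000)²/9.5000 = 0.0263
  (36 − 32.5000)²/32.5000 = 0.3769
  (12 − 17.5000)²/17.5000 = 1.7286
  (33 − 31.5000)²/31.5000 = 0.0714
χ² = 0.0263 + 0.3769 + 1.7286 + 0.0714 + 0.0263 + 0.3769 + 1.7286 + 0.0714 = 4.406

4.406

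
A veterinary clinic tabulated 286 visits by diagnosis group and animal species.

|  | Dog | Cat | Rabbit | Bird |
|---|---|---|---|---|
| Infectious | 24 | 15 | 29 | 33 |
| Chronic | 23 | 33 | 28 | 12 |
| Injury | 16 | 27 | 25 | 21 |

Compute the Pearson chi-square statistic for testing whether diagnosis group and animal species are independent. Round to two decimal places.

17.66

Row totals: 101, 96, 89. Column totals: 63, 75, 82, 66. Grand total N = 286.
Expected counts (row total × column total / N):
  Infectious, Dog: 101×63/286 = 22.248
  Infectious, Cat: 101×75/286 = 26.486
  Infectious, Rabbit: 101×82/286 = 28.958
  Infectious, Bird: 101×66/286 = 23.308
  Chronic, Dog: 96×63/286 = 21.147
  Chronic, Cat: 96×75/286 = 25.175
  Chronic, Rabbit: 96×82/286 = 27.524
  Chronic, Bird: 96×66/286 = 22.154
  Injury, Dog: 89×63/286 = 19.605
  Injury, Cat: 89×75/286 = 23.339
  Injury, Rabbit: 89×82/286 = 25.517
  Injury, Bird: 89×66/286 = 20.538
Contributions (O − E)²/E:
  (24 − 22.248)²/22.248 = 0.1380
  (15 − 26.486)²/26.486 = 4.9811
  (29 − 28.958)²/28.958 = 0.0001
  (33 − 23.308)²/23.308 = 4.0302
  (23 − 21.147)²/21.147 = 0.1624
  (33 − 25.175)²/25.175 = 2.4322
  (28 − 27.524)²/27.524 = 0.0082
  (12 − 22.154)²/22.154 = 4.6540
  (16 − 19.605)²/19.605 = 0.6629
  (27 − 23.339)²/23.339 = 0.5743
  (25 − 25.517)²/25.517 = 0.0105
  (21 − 20.538)²/20.538 = 0.0104
χ² = 0.1380 + 4.9811 + 0.0001 + 4.0302 + 0.1624 + 2.4322 + 0.0082 + 4.6540 + 0.6629 + 0.5743 + 0.0105 + 0.0104 = 17.66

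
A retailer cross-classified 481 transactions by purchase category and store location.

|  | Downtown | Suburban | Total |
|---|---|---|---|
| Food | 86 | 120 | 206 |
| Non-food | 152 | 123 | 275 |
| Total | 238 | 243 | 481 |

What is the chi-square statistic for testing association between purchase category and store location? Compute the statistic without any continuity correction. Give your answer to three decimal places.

8.619

Grand total N = 481.
Expected counts (row total × column total / N):
  Food, Downtown: 206×238/481 = 101.9293
  Food, Suburban: 206×243/481 = 104.0707
  Non-food, Downtown: 275×238/481 = 136.0707
  Non-food, Suburban: 275×243/481 = 138.9293
Contributions (O − E)²/E:
  (86 − 101.9293)²/101.9293 = 2.4894
  (120 − 104.0707)²/104.0707 = 2.4382
  (152 − 136.0707)²/136.0707 = 1.8648
  (123 − 138.9293)²/138.9293 = 1.8264
χ² = 2.4894 + 2.4382 + 1.8648 + 1.8264 = 8.619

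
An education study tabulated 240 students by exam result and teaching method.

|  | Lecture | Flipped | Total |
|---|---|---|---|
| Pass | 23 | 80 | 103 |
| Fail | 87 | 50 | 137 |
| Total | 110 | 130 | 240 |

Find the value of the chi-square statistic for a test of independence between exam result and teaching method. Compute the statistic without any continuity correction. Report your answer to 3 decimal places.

Grand total N = 240.
Expected counts (row total × column total / N):
  Pass, Lecture: 103×110/240 = 47.2083
  Pass, Flipped: 103×130/240 = 55.7917
  Fail, Lecture: 137×110/240 = 62.7917
  Fail, Flipped: 137×130/240 = 74.2083
Contributions (O − E)²/E:
  (23 − 47.2083)²/47.2083 = 12.4140
  (80 − 55.7917)²/55.7917 = 10.5041
  (87 − 62.7917)²/62.7917 = 9.3331
  (50 − 74.2083)²/74.2083 = 7.8973
χ² = 12.4140 + 10.5041 + 9.3331 + 7.8973 = 40.149

40.149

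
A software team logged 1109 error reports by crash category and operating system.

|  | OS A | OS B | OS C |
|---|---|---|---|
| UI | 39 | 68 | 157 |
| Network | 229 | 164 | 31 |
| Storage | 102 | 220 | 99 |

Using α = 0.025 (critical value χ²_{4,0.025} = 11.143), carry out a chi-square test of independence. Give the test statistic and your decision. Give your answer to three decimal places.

293.229; reject H₀

Row totals: 264, 424, 421. Column totals: 370, 452, 287. Grand total N = 1109.
Expected counts (row total × column total / N):
  UI, OS A: 264×370/1109 = 88.0794
  UI, OS B: 264×452/1109 = 107.5996
  UI, OS C: 264×287/1109 = 68.3210
  Network, OS A: 424×370/1109 = 141.4608
  Network, OS B: 424×452/1109 = 172.8115
  Network, OS C: 424×287/1109 = 109.7277
  Storage, OS A: 421×370/1109 = 140.4599
  Storage, OS B: 421×452/1109 = 171.5888
  Storage, OS C: 421×287/1109 = 108.9513
Contributions (O − E)²/E:
  (39 − 88.0794)²/88.0794 = 27.3479
  (68 − 107.5996)²/107.5996 = 14.5737
  (157 − 68.3210)²/68.3210 = 115.1032
  (229 − 141.4608)²/141.4608 = 54.1713
  (164 − 172.8115)²/172.8115 = 0.4493
  (31 − 109.7277)²/109.7277 = 56.4857
  (102 − 140.4599)²/140.4599 = 10.5309
  (220 − 171.5888)²/171.5888 = 13.6585
  (99 − 108.9513)²/108.9513 = 0.9089
χ² = 27.3479 + 14.5737 + 115.1032 + 54.1713 + 0.4493 + 56.4857 + 10.5309 + 13.6585 + 0.9089 = 293.229
df = (3−1)(3−1) = 4. Since 293.229 > 11.143, reject the null hypothesis of independence at α = 0.025.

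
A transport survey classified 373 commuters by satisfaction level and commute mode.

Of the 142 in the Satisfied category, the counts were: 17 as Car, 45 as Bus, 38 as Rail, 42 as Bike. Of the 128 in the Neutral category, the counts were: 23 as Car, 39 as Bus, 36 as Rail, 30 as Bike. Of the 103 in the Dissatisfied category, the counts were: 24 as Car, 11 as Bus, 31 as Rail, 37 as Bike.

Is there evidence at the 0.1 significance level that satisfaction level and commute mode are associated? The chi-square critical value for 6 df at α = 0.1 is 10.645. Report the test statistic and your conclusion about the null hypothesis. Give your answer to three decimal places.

Row totals: 142, 128, 103. Column totals: 64, 95, 105, 109. Grand total N = 373.
Expected counts (row total × column total / N):
  Satisfied, Car: 142×64/373 = 24.3646
  Satisfied, Bus: 142×95/373 = 36.1662
  Satisfied, Rail: 142×105/373 = 39.9732
  Satisfied, Bike: 142×109/373 = 41.4960
  Neutral, Car: 128×64/373 = 21.9625
  Neutral, Bus: 128×95/373 = 32.6005
  Neutral, Rail: 128×105/373 = 36.0322
  Neutral, Bike: 128×109/373 = 37.4048
  Dissatisfied, Car: 103×64/373 = 17.6729
  Dissatisfied, Bus: 103×95/373 = 26.2332
  Dissatisfied, Rail: 103×105/373 = 28.9946
  Dissatisfied, Bike: 103×109/373 = 30.0992
Contributions (O − E)²/E:
  (17 − 24.3646)²/24.3646 = 2.2261
  (45 − 36.1662)²/36.1662 = 2.1577
  (38 − 39.9732)²/39.9732 = 0.0974
  (42 − 41.4960)²/41.4960 = 0.0061
  (23 − 21.9625)²/21.9625 = 0.0490
  (39 − 32.6005)²/32.6005 = 1.2562
  (36 − 36.0322)²/36.0322 = 0.0000
  (30 − 37.4048)²/37.4048 = 1.4659
  (24 − 17.6729)²/17.6729 = 2.2652
  (11 − 26.2332)²/26.2332 = 8.8457
  (31 − 28.9946)²/28.9946 = 0.1387
  (37 − 30.0992)²/30.0992 = 1.5821
χ² = 2.2261 + 2.1577 + 0.0974 + 0.0061 + 0.0490 + 1.2562 + 0.0000 + 1.4659 + 2.2652 + 8.8457 + 0.1387 + 1.5821 = 20.090
df = (3−1)(4−1) = 6. Since 20.090 > 10.645, reject the null hypothesis of independence at α = 0.1.

20.090; reject H₀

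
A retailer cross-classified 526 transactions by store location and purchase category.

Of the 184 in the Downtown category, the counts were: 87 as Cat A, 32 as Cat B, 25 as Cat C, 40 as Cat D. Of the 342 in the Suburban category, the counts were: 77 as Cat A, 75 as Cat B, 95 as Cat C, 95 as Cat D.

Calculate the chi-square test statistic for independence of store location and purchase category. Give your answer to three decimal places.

Row totals: 184, 342. Column totals: 164, 107, 120, 135. Grand total N = 526.
Expected counts (row total × column total / N):
  Downtown, Cat A: 184×164/526 = 57.3688
  Downtown, Cat B: 184×107/526 = 37.4297
  Downtown, Cat C: 184×120/526 = 41.9772
  Downtown, Cat D: 184×135/526 = 47.2243
  Suburban, Cat A: 342×164/526 = 106.6312
  Suburban, Cat B: 342×107/526 = 69.5703
  Suburban, Cat C: 342×120/526 = 78.0228
  Suburban, Cat D: 342×135/526 = 87.7757
Contributions (O − E)²/E:
  (87 − 57.3688)²/57.3688 = 15.3046
  (32 − 37.4297)²/37.4297 = 0.7877
  (25 − 41.9772)²/41.9772 = 6.8662
  (40 − 47.2243)²/47.2243 = 1.1052
  (77 − 106.6312)²/106.6312 = 8.2341
  (75 − 69.5703)²/69.5703 = 0.4238
  (95 − 78.0228)²/78.0228 = 3.6941
  (95 − 87.7757)²/87.7757 = 0.5946
χ² = 15.3046 + 0.7877 + 6.8662 + 1.1052 + 8.2341 + 0.4238 + 3.6941 + 0.5946 = 37.010

37.010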